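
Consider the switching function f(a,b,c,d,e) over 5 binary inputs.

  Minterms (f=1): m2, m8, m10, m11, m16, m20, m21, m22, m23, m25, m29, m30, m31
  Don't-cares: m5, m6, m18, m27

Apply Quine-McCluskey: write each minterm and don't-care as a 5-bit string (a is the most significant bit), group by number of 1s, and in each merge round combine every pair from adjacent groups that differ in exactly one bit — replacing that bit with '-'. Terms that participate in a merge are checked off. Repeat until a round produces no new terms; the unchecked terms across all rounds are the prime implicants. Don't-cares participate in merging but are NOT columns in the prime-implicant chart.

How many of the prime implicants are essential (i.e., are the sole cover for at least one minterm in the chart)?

Round 0: 00010✓ 00101✓ 00110✓ 01000✓ 01010✓ 01011✓ 10000✓ 10010✓ 10100✓ 10101✓ 10110✓ 10111✓ 11001✓ 11011✓ 11101✓ 11110✓ 11111✓
Round 1: -0010✓ -0101 -0110✓ -1011 0-010 00-10✓ 010-0 0101- 1-101✓ 1-110✓ 1-111✓ 10-00✓ 10-10✓ 100-0✓ 101-0✓ 101-1✓ 1010-✓ 1011-✓ 11-01✓ 11-11✓ 110-1✓ 111-1✓ 1111-✓
Round 2: -0-10 1-1-1 1-11- 10--0 101-- 11--1
PIs = {-0-10, -0101, -1011, 0-010, 010-0, 0101-, 1-1-1, 1-11-, 10--0, 101--, 11--1}
Coverage chart:
  m2: -0-10,0-010
  m8: 010-0 ←essential
  m10: 0-010,010-0,0101-
  m11: -1011,0101-
  m16: 10--0 ←essential
  m20: 10--0,101--
  m21: -0101,1-1-1,101--
  m22: -0-10,1-11-,10--0,101--
  m23: 1-1-1,1-11-,101--
  m25: 11--1 ←essential
  m29: 1-1-1,11--1
  m30: 1-11- ←essential
  m31: 1-1-1,1-11-,11--1
Essential: 010-0, 1-11-, 10--0, 11--1

4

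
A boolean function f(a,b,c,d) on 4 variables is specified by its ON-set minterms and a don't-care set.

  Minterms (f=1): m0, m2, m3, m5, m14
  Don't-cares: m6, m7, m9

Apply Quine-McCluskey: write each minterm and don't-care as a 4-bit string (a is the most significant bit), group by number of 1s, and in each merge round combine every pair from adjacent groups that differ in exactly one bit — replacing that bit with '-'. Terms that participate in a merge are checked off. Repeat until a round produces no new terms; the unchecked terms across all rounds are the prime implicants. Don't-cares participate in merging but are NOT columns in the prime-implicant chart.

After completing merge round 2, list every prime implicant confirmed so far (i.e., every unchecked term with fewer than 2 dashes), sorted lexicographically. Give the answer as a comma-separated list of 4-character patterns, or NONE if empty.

-110, 00-0, 01-1, 1001

[col 0] 0000*, 0010*, 0011*, 0101*, 0110*, 0111*, 1001, 1110*
[col 1] -110, 0-10*, 0-11*, 00-0, 001-*, 01-1, 011-*
[col 2] 0-1-
Prime implicants: -110, 0-1-, 00-0, 01-1, 1001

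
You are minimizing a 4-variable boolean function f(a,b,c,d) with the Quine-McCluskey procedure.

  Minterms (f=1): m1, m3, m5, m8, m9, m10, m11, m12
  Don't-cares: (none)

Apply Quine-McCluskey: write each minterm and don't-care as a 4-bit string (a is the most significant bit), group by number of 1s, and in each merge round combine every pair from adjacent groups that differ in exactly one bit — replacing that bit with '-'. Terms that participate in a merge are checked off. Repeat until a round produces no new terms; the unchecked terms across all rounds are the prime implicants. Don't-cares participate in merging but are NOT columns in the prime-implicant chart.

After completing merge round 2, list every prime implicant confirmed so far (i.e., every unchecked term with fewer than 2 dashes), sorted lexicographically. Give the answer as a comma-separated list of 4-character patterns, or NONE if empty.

0-01, 1-00

[col 0] 0001*, 0011*, 0101*, 1000*, 1001*, 1010*, 1011*, 1100*
[col 1] -001*, -011*, 0-01, 00-1*, 1-00, 10-0*, 10-1*, 100-*, 101-*
[col 2] -0-1, 10--
Prime implicants: -0-1, 0-01, 1-00, 10--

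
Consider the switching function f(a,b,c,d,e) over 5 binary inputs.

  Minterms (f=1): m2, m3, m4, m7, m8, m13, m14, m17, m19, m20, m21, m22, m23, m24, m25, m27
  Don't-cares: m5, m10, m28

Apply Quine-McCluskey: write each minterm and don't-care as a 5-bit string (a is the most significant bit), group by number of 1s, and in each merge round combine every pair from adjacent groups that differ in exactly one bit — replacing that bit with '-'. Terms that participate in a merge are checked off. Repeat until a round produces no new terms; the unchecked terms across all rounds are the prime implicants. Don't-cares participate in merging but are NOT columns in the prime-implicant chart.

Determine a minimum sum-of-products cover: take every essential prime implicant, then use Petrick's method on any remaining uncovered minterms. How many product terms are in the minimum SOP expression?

Round 0: 00010✓ 00011✓ 00100✓ 00101✓ 00111✓ 01000✓ 01010✓ 01101✓ 01110✓ 10001✓ 10011✓ 10100✓ 10101✓ 10110✓ 10111✓ 11000✓ 11001✓ 11011✓ 11100✓
Round 1: -0011✓ -0100✓ -0101✓ -0111✓ -1000 0-010 0-101 00-11✓ 0001- 001-1✓ 0010-✓ 01-10 010-0 1-001✓ 1-011✓ 1-100 10-01✓ 10-11✓ 100-1✓ 101-0✓ 101-1✓ 1010-✓ 1011-✓ 11-00 110-1✓ 1100-
Round 2: -0-11 -01-1 -010- 1-0-1 10--1 101--
PIs = {-0-11, -01-1, -010-, -1000, 0-010, 0-101, 0001-, 01-10, 010-0, 1-0-1, 1-100, 10--1, 101--, 11-00, 1100-}
Coverage chart:
  m2: 0-010,0001-
  m3: -0-11,0001-
  m4: -010- ←essential
  m7: -0-11,-01-1
  m8: -1000,010-0
  m13: 0-101 ←essential
  m14: 01-10 ←essential
  m17: 1-0-1,10--1
  m19: -0-11,1-0-1,10--1
  m20: -010-,1-100,101--
  m21: -01-1,-010-,10--1,101--
  m22: 101-- ←essential
  m23: -0-11,-01-1,10--1,101--
  m24: -1000,11-00,1100-
  m25: 1-0-1,1100-
  m27: 1-0-1 ←essential
Essential: -010-, 0-101, 01-10, 1-0-1, 101--
Petrick residual → -0-11, -1000, 0-010
Min cover (8 terms): b'de + b'cd' + bc'd'e' + a'c'de' + a'cd'e + a'bde' + ac'e + ab'c

8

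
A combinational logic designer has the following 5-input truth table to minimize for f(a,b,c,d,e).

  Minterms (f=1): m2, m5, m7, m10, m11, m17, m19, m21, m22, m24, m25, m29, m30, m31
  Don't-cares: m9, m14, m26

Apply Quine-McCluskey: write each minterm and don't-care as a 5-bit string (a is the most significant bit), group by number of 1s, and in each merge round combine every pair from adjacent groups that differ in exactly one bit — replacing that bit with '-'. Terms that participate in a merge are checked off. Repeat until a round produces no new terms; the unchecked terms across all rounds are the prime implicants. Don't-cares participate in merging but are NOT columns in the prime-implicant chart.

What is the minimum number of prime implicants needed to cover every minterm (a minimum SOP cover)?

8

[col 0] 00010*, 00101*, 00111*, 01001*, 01010*, 01011*, 01110*, 10001*, 10011*, 10101*, 10110*, 11000*, 11001*, 11010*, 11101*, 11110*, 11111*
[col 1] -0101, -1001, -1010*, -1110*, 0-010, 001-1, 01-10*, 010-1, 0101-, 1-001*, 1-101*, 1-110, 10-01*, 100-1, 11-01*, 11-10*, 110-0, 1100-, 111-1, 1111-
[col 2] -1-10, 1--01
Prime implicants: -0101, -1-10, -1001, 0-010, 001-1, 010-1, 0101-, 1--01, 1-110, 100-1, 110-0, 1100-, 111-1, 1111-
PI chart (minterm → PIs covering it):
  2 | 0-010  (sole → essential)
  5 | -0101,001-1
  7 | 001-1  (sole → essential)
  10 | -1-10,0-010,0101-
  11 | 010-1,0101-
  17 | 1--01,100-1
  19 | 100-1  (sole → essential)
  21 | -0101,1--01
  22 | 1-110  (sole → essential)
  24 | 110-0,1100-
  25 | -1001,1--01,1100-
  29 | 1--01,111-1
  30 | -1-10,1-110,1111-
  31 | 111-1,1111-
Essential prime implicants: 0-010, 001-1, 1-110, 100-1
Petrick residual → -0101, 010-1, 1100-, 111-1
Minimum SOP uses 8 PIs: b'cd'e + a'c'de' + a'b'ce + a'bc'e + acde' + ab'c'e + abc'd' + abce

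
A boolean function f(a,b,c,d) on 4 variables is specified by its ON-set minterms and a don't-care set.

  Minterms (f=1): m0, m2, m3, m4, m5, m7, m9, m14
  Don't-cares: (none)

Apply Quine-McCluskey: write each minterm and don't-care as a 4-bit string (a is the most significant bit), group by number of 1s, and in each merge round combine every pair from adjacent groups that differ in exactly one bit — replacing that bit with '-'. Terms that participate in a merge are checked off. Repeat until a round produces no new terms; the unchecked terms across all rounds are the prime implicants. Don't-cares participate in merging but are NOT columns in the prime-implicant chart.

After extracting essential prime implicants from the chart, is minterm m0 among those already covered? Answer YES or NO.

Round 0: 0000✓ 0010✓ 0011✓ 0100✓ 0101✓ 0111✓ 1001 1110
Round 1: 0-00 0-11 00-0 001- 01-1 010-
PIs = {0-00, 0-11, 00-0, 001-, 01-1, 010-, 1001, 1110}
Coverage chart:
  m0: 0-00,00-0
  m2: 00-0,001-
  m3: 0-11,001-
  m4: 0-00,010-
  m5: 01-1,010-
  m7: 0-11,01-1
  m9: 1001 ←essential
  m14: 1110 ←essential
Essential: 1001, 1110

NO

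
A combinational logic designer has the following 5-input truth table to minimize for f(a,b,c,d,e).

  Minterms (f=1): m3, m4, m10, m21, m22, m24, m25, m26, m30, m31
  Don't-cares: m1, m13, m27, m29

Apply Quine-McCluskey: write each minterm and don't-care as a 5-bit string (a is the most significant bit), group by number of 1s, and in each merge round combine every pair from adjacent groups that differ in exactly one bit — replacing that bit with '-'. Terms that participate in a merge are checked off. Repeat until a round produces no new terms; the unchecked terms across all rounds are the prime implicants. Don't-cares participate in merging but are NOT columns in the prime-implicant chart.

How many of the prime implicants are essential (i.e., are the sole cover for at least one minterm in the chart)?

6

Round 0: 00001✓ 00011✓ 00100 01010✓ 01101✓ 10101✓ 10110✓ 11000✓ 11001✓ 11010✓ 11011✓ 11101✓ 11110✓ 11111✓
Round 1: -1010 -1101 000-1 1-101 1-110 11-01✓ 11-10✓ 11-11✓ 110-0✓ 110-1✓ 1100-✓ 1101-✓ 111-1✓ 1111-✓
Round 2: 11--1 11-1- 110--
PIs = {-1010, -1101, 000-1, 00100, 1-101, 1-110, 11--1, 11-1-, 110--}
Coverage chart:
  m3: 000-1 ←essential
  m4: 00100 ←essential
  m10: -1010 ←essential
  m21: 1-101 ←essential
  m22: 1-110 ←essential
  m24: 110-- ←essential
  m25: 11--1,110--
  m26: -1010,11-1-,110--
  m30: 1-110,11-1-
  m31: 11--1,11-1-
Essential: -1010, 000-1, 00100, 1-101, 1-110, 110--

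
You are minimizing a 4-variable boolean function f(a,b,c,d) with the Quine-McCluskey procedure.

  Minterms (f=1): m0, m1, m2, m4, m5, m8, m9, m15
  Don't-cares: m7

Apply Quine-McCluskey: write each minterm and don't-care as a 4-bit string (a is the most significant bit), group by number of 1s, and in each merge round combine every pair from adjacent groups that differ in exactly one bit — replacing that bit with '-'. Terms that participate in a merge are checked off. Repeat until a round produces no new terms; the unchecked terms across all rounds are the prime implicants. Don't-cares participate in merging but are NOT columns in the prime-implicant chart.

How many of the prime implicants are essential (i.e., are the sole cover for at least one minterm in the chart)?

size-2^0 implicants → 0000(✓)  0001(✓)  0010(✓)  0100(✓)  0101(✓)  0111(✓)  1000(✓)  1001(✓)  1111(✓)
size-2^1 implicants → -000(✓)  -001(✓)  -111  0-00(✓)  0-01(✓)  00-0  000-(✓)  01-1  010-(✓)  100-(✓)
size-2^2 implicants → -00-  0-0-
Unchecked terms (primes): -00-, -111, 0-0-, 00-0, 01-1
Minterm coverage:
  m0 ⊆ -00-,0-0-,00-0
  m1 ⊆ -00-,0-0-
  m2 ⊆ 00-0 [E]
  m4 ⊆ 0-0- [E]
  m5 ⊆ 0-0-,01-1
  m8 ⊆ -00- [E]
  m9 ⊆ -00- [E]
  m15 ⊆ -111 [E]
E = {-00-, -111, 0-0-, 00-0}

4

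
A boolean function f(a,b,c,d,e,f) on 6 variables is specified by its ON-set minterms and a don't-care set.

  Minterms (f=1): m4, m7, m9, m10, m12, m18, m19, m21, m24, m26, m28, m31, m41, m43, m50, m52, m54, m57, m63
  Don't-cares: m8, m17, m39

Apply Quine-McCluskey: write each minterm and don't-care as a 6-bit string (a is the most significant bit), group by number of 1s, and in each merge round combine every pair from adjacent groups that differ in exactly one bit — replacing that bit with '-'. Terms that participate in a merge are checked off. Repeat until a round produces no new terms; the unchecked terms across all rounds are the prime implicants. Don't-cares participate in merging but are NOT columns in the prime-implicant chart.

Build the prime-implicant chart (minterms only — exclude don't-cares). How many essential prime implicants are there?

[col 0] 000100*, 000111*, 001000*, 001001*, 001010*, 001100*, 010001*, 010010*, 010011*, 010101*, 011000*, 011010*, 011100*, 011111*, 100111*, 101001*, 101011*, 110010*, 110100*, 110110*, 111001*, 111111*
[col 1] -00111, -01001, -10010, -11111, 0-1000*, 0-1010*, 0-1100*, 00-100, 001-00*, 0010-0*, 00100-, 01-010, 010-01, 0100-1, 01001-, 011-00*, 0110-0*, 1-1001, 1010-1, 110-10, 1101-0
[col 2] 0-1-00, 0-10-0
Prime implicants: -00111, -01001, -10010, -11111, 0-1-00, 0-10-0, 00-100, 00100-, 01-010, 010-01, 0100-1, 01001-, 1-1001, 1010-1, 110-10, 1101-0
PI chart (minterm → PIs covering it):
  4 | 00-100  (sole → essential)
  7 | -00111  (sole → essential)
  9 | -01001,00100-
  10 | 0-10-0  (sole → essential)
  12 | 0-1-00,00-100
  18 | -10010,01-010,01001-
  19 | 0100-1,01001-
  21 | 010-01  (sole → essential)
  24 | 0-1-00,0-10-0
  26 | 0-10-0,01-010
  28 | 0-1-00  (sole → essential)
  31 | -11111  (sole → essential)
  41 | -01001,1-1001,1010-1
  43 | 1010-1  (sole → essential)
  50 | -10010,110-10
  52 | 1101-0  (sole → essential)
  54 | 110-10,1101-0
  57 | 1-1001  (sole → essential)
  63 | -11111  (sole → essential)
Essential prime implicants: -00111, -11111, 0-1-00, 0-10-0, 00-100, 010-01, 1-1001, 1010-1, 1101-0

9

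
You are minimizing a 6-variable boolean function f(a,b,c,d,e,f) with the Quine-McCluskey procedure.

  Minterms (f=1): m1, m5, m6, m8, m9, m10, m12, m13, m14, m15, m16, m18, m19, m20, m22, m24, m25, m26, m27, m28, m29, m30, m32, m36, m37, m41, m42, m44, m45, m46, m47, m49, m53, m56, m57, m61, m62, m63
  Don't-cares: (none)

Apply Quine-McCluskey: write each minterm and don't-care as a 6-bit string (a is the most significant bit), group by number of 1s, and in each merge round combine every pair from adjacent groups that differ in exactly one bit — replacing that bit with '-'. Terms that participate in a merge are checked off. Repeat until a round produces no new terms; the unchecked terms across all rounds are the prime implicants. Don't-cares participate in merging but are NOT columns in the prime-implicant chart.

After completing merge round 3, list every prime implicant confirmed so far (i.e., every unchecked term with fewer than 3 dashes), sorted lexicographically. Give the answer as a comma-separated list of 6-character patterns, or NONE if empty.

size-2^0 implicants → 000001(✓)  000101(✓)  000110(✓)  001000(✓)  001001(✓)  001010(✓)  001100(✓)  001101(✓)  001110(✓)  001111(✓)  010000(✓)  010010(✓)  010011(✓)  010100(✓)  010110(✓)  011000(✓)  011001(✓)  011010(✓)  011011(✓)  011100(✓)  011101(✓)  011110(✓)  100000(✓)  100100(✓)  100101(✓)  101001(✓)  101010(✓)  101100(✓)  101101(✓)  101110(✓)  101111(✓)  110001(✓)  110101(✓)  111000(✓)  111001(✓)  111101(✓)  111110(✓)  111111(✓)
size-2^1 implicants → -00101(✓)  -01001(✓)  -01010(✓)  -01100(✓)  -01101(✓)  -01110(✓)  -01111(✓)  -11000(✓)  -11001(✓)  -11101(✓)  -11110(✓)  0-0110(✓)  0-1000(✓)  0-1001(✓)  0-1010(✓)  0-1100(✓)  0-1101(✓)  0-1110(✓)  00-001(✓)  00-101(✓)  00-110(✓)  000-01(✓)  001-00(✓)  001-01(✓)  001-10(✓)  0010-0(✓)  00100-(✓)  0011-0(✓)  0011-1(✓)  00110-(✓)  00111-(✓)  01-000(✓)  01-010(✓)  01-011(✓)  01-100(✓)  01-110(✓)  010-00(✓)  010-10(✓)  0100-0(✓)  01001-(✓)  0101-0(✓)  011-00(✓)  011-01(✓)  011-10(✓)  0110-0(✓)  0110-1(✓)  01100-(✓)  01101-(✓)  0111-0(✓)  01110-(✓)  1-0101(✓)  1-1001(✓)  1-1101(✓)  1-1110(✓)  1-1111(✓)  10-100(✓)  10-101(✓)  100-00  10010-(✓)  101-01(✓)  101-10(✓)  1011-0(✓)  1011-1(✓)  10110-(✓)  10111-(✓)  11-001(✓)  11-101(✓)  110-01(✓)  111-01(✓)  11100-(✓)  1111-1(✓)  11111-(✓)
size-2^2 implicants → --1001(✓)  --1101(✓)  --1110  -0-101  -01-01(✓)  -01-10  -011-0(✓)  -011-1(✓)  -0110-(✓)  -0111-(✓)  -11-01(✓)  -1100-  0--110  0-1-00(✓)  0-1-01(✓)  0-1-10(✓)  0-10-0(✓)  0-100-(✓)  0-11-0(✓)  0-110-(✓)  00--01  001--0(✓)  001-0-(✓)  0011--(✓)  01--00(✓)  01--10(✓)  01-0-0(✓)  01-01-  01-1-0(✓)  010--0(✓)  011--0(✓)  011-0-(✓)  0110--  1--101  1-1-01(✓)  1-11-1  1-111-  10-10-  1011--(✓)  11--01
size-2^3 implicants → --1-01  -011--  0-1--0  0-1-0-  01---0
Unchecked terms (primes): --1-01, --1110, -0-101, -01-10, -011--, -1100-, 0--110, 0-1--0, 0-1-0-, 00--01, 01---0, 01-01-, 0110--, 1--101, 1-11-1, 1-111-, 10-10-, 100-00, 11--01

--1110, -0-101, -01-10, -1100-, 0--110, 00--01, 01-01-, 0110--, 1--101, 1-11-1, 1-111-, 10-10-, 100-00, 11--01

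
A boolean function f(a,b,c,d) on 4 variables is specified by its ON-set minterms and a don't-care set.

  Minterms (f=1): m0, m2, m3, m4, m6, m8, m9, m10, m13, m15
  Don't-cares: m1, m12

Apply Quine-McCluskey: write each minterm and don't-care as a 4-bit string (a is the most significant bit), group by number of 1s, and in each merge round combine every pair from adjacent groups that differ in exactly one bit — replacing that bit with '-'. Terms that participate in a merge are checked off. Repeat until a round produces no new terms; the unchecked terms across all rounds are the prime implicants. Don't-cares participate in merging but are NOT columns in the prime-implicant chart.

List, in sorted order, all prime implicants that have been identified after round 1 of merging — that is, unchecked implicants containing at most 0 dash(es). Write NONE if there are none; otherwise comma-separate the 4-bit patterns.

Round 0: 0000✓ 0001✓ 0010✓ 0011✓ 0100✓ 0110✓ 1000✓ 1001✓ 1010✓ 1100✓ 1101✓ 1111✓
Round 1: -000✓ -001✓ -010✓ -100✓ 0-00✓ 0-10✓ 00-0✓ 00-1✓ 000-✓ 001-✓ 01-0✓ 1-00✓ 1-01✓ 10-0✓ 100-✓ 11-1 110-✓
Round 2: --00 -0-0 -00- 0--0 00-- 1-0-
PIs = {--00, -0-0, -00-, 0--0, 00--, 1-0-, 11-1}

NONE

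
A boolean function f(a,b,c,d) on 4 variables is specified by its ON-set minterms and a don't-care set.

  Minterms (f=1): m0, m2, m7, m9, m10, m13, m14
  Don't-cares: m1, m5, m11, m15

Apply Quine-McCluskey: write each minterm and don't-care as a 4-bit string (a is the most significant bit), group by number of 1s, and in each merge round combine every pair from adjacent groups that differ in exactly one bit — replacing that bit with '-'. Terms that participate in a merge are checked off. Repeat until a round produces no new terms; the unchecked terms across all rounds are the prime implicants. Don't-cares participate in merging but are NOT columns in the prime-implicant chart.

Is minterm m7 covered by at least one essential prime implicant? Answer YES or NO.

YES

Round 0: 0000✓ 0001✓ 0010✓ 0101✓ 0111✓ 1001✓ 1010✓ 1011✓ 1101✓ 1110✓ 1111✓
Round 1: -001✓ -010 -101✓ -111✓ 0-01✓ 00-0 000- 01-1✓ 1-01✓ 1-10✓ 1-11✓ 10-1✓ 101-✓ 11-1✓ 111-✓
Round 2: --01 -1-1 1--1 1-1-
PIs = {--01, -010, -1-1, 00-0, 000-, 1--1, 1-1-}
Coverage chart:
  m0: 00-0,000-
  m2: -010,00-0
  m7: -1-1 ←essential
  m9: --01,1--1
  m10: -010,1-1-
  m13: --01,-1-1,1--1
  m14: 1-1- ←essential
Essential: -1-1, 1-1-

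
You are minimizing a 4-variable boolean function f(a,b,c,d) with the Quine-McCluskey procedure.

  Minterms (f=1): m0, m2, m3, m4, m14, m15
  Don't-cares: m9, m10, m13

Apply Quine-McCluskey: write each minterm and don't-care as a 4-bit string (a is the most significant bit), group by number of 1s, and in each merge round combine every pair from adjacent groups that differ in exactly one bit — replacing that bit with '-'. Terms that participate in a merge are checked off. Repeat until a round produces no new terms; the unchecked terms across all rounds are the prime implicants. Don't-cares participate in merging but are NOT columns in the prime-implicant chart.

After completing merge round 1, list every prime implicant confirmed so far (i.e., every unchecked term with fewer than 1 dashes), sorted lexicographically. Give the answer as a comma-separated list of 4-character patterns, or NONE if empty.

NONE

Round 0: 0000✓ 0010✓ 0011✓ 0100✓ 1001✓ 1010✓ 1101✓ 1110✓ 1111✓
Round 1: -010 0-00 00-0 001- 1-01 1-10 11-1 111-
PIs = {-010, 0-00, 00-0, 001-, 1-01, 1-10, 11-1, 111-}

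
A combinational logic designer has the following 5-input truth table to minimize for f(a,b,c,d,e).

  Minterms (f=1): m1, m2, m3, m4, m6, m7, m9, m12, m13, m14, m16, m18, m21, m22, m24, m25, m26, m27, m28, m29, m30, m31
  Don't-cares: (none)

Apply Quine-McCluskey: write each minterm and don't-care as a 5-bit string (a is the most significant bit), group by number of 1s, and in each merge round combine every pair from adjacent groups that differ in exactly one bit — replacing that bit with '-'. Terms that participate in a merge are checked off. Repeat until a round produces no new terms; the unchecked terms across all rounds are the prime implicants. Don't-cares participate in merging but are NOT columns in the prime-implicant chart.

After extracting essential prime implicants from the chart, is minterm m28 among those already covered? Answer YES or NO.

Round 0: 00001✓ 00010✓ 00011✓ 00100✓ 00110✓ 00111✓ 01001✓ 01100✓ 01101✓ 01110✓ 10000✓ 10010✓ 10101✓ 10110✓ 11000✓ 11001✓ 11010✓ 11011✓ 11100✓ 11101✓ 11110✓ 11111✓
Round 1: -0010✓ -0110✓ -1001✓ -1100✓ -1101✓ -1110✓ 0-001 0-100✓ 0-110✓ 00-10✓ 00-11✓ 000-1 0001-✓ 001-0✓ 0011-✓ 01-01✓ 011-0✓ 0110-✓ 1-000✓ 1-010✓ 1-101 1-110✓ 10-10✓ 100-0✓ 11-00✓ 11-01✓ 11-10✓ 11-11✓ 110-0✓ 110-1✓ 1100-✓ 1101-✓ 111-0✓ 111-1✓ 1110-✓ 1111-✓
Round 2: --110 -0-10 -1-01 -11-0 -110- 0-1-0 00-1- 1--10 1-0-0 11--0✓ 11--1✓ 11-0-✓ 11-1-✓ 110--✓ 111--✓
Round 3: 11---
PIs = {--110, -0-10, -1-01, -11-0, -110-, 0-001, 0-1-0, 00-1-, 000-1, 1--10, 1-0-0, 1-101, 11---}
Coverage chart:
  m1: 0-001,000-1
  m2: -0-10,00-1-
  m3: 00-1-,000-1
  m4: 0-1-0 ←essential
  m6: --110,-0-10,0-1-0,00-1-
  m7: 00-1- ←essential
  m9: -1-01,0-001
  m12: -11-0,-110-,0-1-0
  m13: -1-01,-110-
  m14: --110,-11-0,0-1-0
  m16: 1-0-0 ←essential
  m18: -0-10,1--10,1-0-0
  m21: 1-101 ←essential
  m22: --110,-0-10,1--10
  m24: 1-0-0,11---
  m25: -1-01,11---
  m26: 1--10,1-0-0,11---
  m27: 11--- ←essential
  m28: -11-0,-110-,11---
  m29: -1-01,-110-,1-101,11---
  m30: --110,-11-0,1--10,11---
  m31: 11--- ←essential
Essential: 0-1-0, 00-1-, 1-0-0, 1-101, 11---

YES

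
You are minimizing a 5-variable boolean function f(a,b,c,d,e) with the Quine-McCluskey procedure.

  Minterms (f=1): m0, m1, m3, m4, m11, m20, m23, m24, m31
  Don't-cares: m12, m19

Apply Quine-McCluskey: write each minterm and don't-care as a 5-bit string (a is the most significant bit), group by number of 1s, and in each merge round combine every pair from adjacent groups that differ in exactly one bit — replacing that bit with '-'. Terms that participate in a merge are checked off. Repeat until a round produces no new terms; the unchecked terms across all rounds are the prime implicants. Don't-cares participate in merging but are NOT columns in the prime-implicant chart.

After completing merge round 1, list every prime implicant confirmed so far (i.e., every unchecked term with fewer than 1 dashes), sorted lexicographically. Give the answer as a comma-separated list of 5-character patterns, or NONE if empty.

size-2^0 implicants → 00000(✓)  00001(✓)  00011(✓)  00100(✓)  01011(✓)  01100(✓)  10011(✓)  10100(✓)  10111(✓)  11000  11111(✓)
size-2^1 implicants → -0011  -0100  0-011  0-100  00-00  000-1  0000-  1-111  10-11
Unchecked terms (primes): -0011, -0100, 0-011, 0-100, 00-00, 000-1, 0000-, 1-111, 10-11, 11000

11000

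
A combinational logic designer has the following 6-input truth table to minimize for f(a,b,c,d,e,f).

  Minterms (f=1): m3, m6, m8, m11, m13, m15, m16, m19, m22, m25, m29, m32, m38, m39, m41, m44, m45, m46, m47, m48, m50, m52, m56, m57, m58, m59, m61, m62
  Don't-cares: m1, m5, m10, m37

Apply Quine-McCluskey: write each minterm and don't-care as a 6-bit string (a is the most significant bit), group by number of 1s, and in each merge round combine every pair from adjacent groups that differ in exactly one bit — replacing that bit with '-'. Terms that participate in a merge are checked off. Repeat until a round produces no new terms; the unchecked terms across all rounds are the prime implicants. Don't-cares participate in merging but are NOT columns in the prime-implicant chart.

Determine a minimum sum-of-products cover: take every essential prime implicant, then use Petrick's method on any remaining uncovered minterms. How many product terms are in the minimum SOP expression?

15

size-2^0 implicants → 000001(✓)  000011(✓)  000101(✓)  000110(✓)  001000(✓)  001010(✓)  001011(✓)  001101(✓)  001111(✓)  010000(✓)  010011(✓)  010110(✓)  011001(✓)  011101(✓)  100000(✓)  100101(✓)  100110(✓)  100111(✓)  101001(✓)  101100(✓)  101101(✓)  101110(✓)  101111(✓)  110000(✓)  110010(✓)  110100(✓)  111000(✓)  111001(✓)  111010(✓)  111011(✓)  111101(✓)  111110(✓)
size-2^1 implicants → -00101(✓)  -00110  -01101(✓)  -01111(✓)  -10000  -11001(✓)  -11101(✓)  0-0011  0-0110  0-1101(✓)  00-011  00-101(✓)  000-01  0000-1  001-11  0010-0  00101-  0011-1(✓)  011-01(✓)  1-0000  1-1001(✓)  1-1101(✓)  1-1110  10-101(✓)  10-110(✓)  10-111(✓)  1001-1(✓)  10011-(✓)  101-01(✓)  1011-0(✓)  1011-1(✓)  10110-(✓)  10111-(✓)  11-000(✓)  11-010(✓)  110-00  1100-0(✓)  111-01(✓)  111-10  1110-0(✓)  1110-1(✓)  11100-(✓)  11101-(✓)
size-2^2 implicants → --1101  -0-101  -011-1  -11-01  1-1-01  10-1-1  10-11-  1011--  11-0-0  1110--
Unchecked terms (primes): --1101, -0-101, -00110, -011-1, -10000, -11-01, 0-0011, 0-0110, 00-011, 000-01, 0000-1, 001-11, 0010-0, 00101-, 1-0000, 1-1-01, 1-1110, 10-1-1, 10-11-, 1011--, 11-0-0, 110-00, 111-10, 1110--
Minterm coverage:
  m3 ⊆ 0-0011,00-011,0000-1
  m6 ⊆ -00110,0-0110
  m8 ⊆ 0010-0 [E]
  m11 ⊆ 00-011,001-11,00101-
  m13 ⊆ --1101,-0-101,-011-1
  m15 ⊆ -011-1,001-11
  m16 ⊆ -10000 [E]
  m19 ⊆ 0-0011 [E]
  m22 ⊆ 0-0110 [E]
  m25 ⊆ -11-01 [E]
  m29 ⊆ --1101,-11-01
  m32 ⊆ 1-0000 [E]
  m38 ⊆ -00110,10-11-
  m39 ⊆ 10-1-1,10-11-
  m41 ⊆ 1-1-01 [E]
  m44 ⊆ 1011-- [E]
  m45 ⊆ --1101,-0-101,-011-1,1-1-01,10-1-1,1011--
  m46 ⊆ 1-1110,10-11-,1011--
  m47 ⊆ -011-1,10-1-1,10-11-,1011--
  m48 ⊆ -10000,1-0000,11-0-0,110-00
  m50 ⊆ 11-0-0 [E]
  m52 ⊆ 110-00 [E]
  m56 ⊆ 11-0-0,1110--
  m57 ⊆ -11-01,1-1-01,1110--
  m58 ⊆ 11-0-0,111-10,1110--
  m59 ⊆ 1110-- [E]
  m61 ⊆ --1101,-11-01,1-1-01
  m62 ⊆ 1-1110,111-10
E = {-10000, -11-01, 0-0011, 0-0110, 0010-0, 1-0000, 1-1-01, 1011--, 11-0-0, 110-00, 1110--}
Petrick residual → --1101, 001-11, 1-1110, 10-11-
Cover = cde'f + bc'd'e'f' + bce'f + a'c'd'ef + a'c'def' + a'b'cef + a'b'cd'f' + ac'd'e'f' + ace'f + acdef' + ab'de + ab'cd + abd'f' + abc'e'f' + abcd'  |cover|=15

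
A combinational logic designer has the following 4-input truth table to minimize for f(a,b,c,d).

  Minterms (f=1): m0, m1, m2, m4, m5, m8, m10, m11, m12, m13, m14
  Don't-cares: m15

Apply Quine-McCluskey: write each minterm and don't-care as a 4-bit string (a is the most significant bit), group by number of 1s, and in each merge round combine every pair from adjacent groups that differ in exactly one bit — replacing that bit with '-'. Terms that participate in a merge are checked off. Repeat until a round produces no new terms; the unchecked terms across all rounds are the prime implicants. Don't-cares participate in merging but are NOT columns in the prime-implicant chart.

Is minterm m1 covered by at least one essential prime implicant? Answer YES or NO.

Round 0: 0000✓ 0001✓ 0010✓ 0100✓ 0101✓ 1000✓ 1010✓ 1011✓ 1100✓ 1101✓ 1110✓ 1111✓
Round 1: -000✓ -010✓ -100✓ -101✓ 0-00✓ 0-01✓ 00-0✓ 000-✓ 010-✓ 1-00✓ 1-10✓ 1-11✓ 10-0✓ 101-✓ 11-0✓ 11-1✓ 110-✓ 111-✓
Round 2: --00 -0-0 -10- 0-0- 1--0 1-1- 11--
PIs = {--00, -0-0, -10-, 0-0-, 1--0, 1-1-, 11--}
Coverage chart:
  m0: --00,-0-0,0-0-
  m1: 0-0- ←essential
  m2: -0-0 ←essential
  m4: --00,-10-,0-0-
  m5: -10-,0-0-
  m8: --00,-0-0,1--0
  m10: -0-0,1--0,1-1-
  m11: 1-1- ←essential
  m12: --00,-10-,1--0,11--
  m13: -10-,11--
  m14: 1--0,1-1-,11--
Essential: -0-0, 0-0-, 1-1-

YES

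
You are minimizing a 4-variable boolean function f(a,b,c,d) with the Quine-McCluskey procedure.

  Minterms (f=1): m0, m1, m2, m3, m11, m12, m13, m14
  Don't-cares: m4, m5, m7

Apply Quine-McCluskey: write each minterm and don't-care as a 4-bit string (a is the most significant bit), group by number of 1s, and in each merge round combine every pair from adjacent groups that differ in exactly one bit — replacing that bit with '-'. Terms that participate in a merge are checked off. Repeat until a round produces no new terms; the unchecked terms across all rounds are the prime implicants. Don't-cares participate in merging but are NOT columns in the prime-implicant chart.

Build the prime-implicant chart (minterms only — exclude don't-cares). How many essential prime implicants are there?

4

[col 0] 0000*, 0001*, 0010*, 0011*, 0100*, 0101*, 0111*, 1011*, 1100*, 1101*, 1110*
[col 1] -011, -100*, -101*, 0-00*, 0-01*, 0-11*, 00-0*, 00-1*, 000-*, 001-*, 01-1*, 010-*, 11-0, 110-*
[col 2] -10-, 0--1, 0-0-, 00--
Prime implicants: -011, -10-, 0--1, 0-0-, 00--, 11-0
PI chart (minterm → PIs covering it):
  0 | 0-0-,00--
  1 | 0--1,0-0-,00--
  2 | 00--  (sole → essential)
  3 | -011,0--1,00--
  11 | -011  (sole → essential)
  12 | -10-,11-0
  13 | -10-  (sole → essential)
  14 | 11-0  (sole → essential)
Essential prime implicants: -011, -10-, 00--, 11-0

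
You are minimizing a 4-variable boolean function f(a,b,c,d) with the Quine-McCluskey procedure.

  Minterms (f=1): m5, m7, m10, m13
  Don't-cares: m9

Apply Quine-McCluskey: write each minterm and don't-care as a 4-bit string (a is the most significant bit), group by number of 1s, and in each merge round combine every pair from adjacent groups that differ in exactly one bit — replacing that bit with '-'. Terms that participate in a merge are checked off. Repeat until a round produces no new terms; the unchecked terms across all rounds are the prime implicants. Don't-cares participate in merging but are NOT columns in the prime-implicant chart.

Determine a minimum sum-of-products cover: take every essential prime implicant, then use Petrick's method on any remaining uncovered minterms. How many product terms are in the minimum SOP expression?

[col 0] 0101*, 0111*, 1001*, 1010, 1101*
[col 1] -101, 01-1, 1-01
Prime implicants: -101, 01-1, 1-01, 1010
PI chart (minterm → PIs covering it):
  5 | -101,01-1
  7 | 01-1  (sole → essential)
  10 | 1010  (sole → essential)
  13 | -101,1-01
Essential prime implicants: 01-1, 1010
Petrick residual → -101
Minimum SOP uses 3 PIs: bc'd + a'bd + ab'cd'

3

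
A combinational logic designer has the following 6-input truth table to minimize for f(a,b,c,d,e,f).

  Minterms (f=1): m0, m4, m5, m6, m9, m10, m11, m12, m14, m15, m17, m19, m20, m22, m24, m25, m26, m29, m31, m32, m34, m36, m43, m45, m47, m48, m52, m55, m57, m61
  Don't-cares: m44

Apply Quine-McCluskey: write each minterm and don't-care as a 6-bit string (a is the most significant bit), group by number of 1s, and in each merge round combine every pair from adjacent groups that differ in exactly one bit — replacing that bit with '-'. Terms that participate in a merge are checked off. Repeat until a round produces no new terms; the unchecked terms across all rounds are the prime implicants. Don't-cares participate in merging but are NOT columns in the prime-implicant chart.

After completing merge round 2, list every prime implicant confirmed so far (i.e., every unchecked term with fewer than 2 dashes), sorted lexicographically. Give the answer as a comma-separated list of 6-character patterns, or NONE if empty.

0-1001, 0-1010, 0-1111, 00010-, 0010-1, 01-001, 0100-1, 0110-0, 01100-, 0111-1, 1-1101, 1000-0, 1011-1, 10110-, 110111

Round 0: 000000✓ 000100✓ 000101✓ 000110✓ 001001✓ 001010✓ 001011✓ 001100✓ 001110✓ 001111✓ 010001✓ 010011✓ 010100✓ 010110✓ 011000✓ 011001✓ 011010✓ 011101✓ 011111✓ 100000✓ 100010✓ 100100✓ 101011✓ 101100✓ 101101✓ 101111✓ 110000✓ 110100✓ 110111 111001✓ 111101✓
Round 1: -00000✓ -00100✓ -01011✓ -01100✓ -01111✓ -10100✓ -11001✓ -11101✓ 0-0100✓ 0-0110✓ 0-1001 0-1010 0-1111 00-100✓ 00-110✓ 000-00✓ 0001-0✓ 00010- 001-10✓ 001-11✓ 0010-1 00101-✓ 0011-0✓ 00111-✓ 01-001 0100-1 0101-0✓ 011-01✓ 0110-0 01100- 0111-1 1-0000✓ 1-0100✓ 1-1101 10-100✓ 100-00✓ 1000-0 101-11✓ 1011-1 10110- 110-00✓ 111-01✓
Round 2: --0100 -0-100 -00-00 -01-11 -11-01 0-01-0 00-1-0 001-1- 1-0-00
PIs = {--0100, -0-100, -00-00, -01-11, -11-01, 0-01-0, 0-1001, 0-1010, 0-1111, 00-1-0, 00010-, 001-1-, 0010-1, 01-001, 0100-1, 0110-0, 01100-, 0111-1, 1-0-00, 1-1101, 1000-0, 1011-1, 10110-, 110111}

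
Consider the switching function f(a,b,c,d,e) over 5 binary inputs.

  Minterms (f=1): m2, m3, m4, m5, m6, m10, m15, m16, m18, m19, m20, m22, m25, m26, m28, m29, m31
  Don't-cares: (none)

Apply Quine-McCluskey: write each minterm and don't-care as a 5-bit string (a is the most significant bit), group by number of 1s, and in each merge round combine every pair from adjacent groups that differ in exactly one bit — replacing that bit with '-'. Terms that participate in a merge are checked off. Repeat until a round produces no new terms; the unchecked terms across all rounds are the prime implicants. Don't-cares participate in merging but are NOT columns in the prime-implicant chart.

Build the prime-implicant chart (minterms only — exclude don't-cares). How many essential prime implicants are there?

Round 0: 00010✓ 00011✓ 00100✓ 00101✓ 00110✓ 01010✓ 01111✓ 10000✓ 10010✓ 10011✓ 10100✓ 10110✓ 11001✓ 11010✓ 11100✓ 11101✓ 11111✓
Round 1: -0010✓ -0011✓ -0100✓ -0110✓ -1010✓ -1111 0-010✓ 00-10✓ 0001-✓ 001-0✓ 0010- 1-010✓ 1-100 10-00✓ 10-10✓ 100-0✓ 1001-✓ 101-0✓ 11-01 111-1 1110-
Round 2: --010 -0-10 -001- -01-0 10--0
PIs = {--010, -0-10, -001-, -01-0, -1111, 0010-, 1-100, 10--0, 11-01, 111-1, 1110-}
Coverage chart:
  m2: --010,-0-10,-001-
  m3: -001- ←essential
  m4: -01-0,0010-
  m5: 0010- ←essential
  m6: -0-10,-01-0
  m10: --010 ←essential
  m15: -1111 ←essential
  m16: 10--0 ←essential
  m18: --010,-0-10,-001-,10--0
  m19: -001- ←essential
  m20: -01-0,1-100,10--0
  m22: -0-10,-01-0,10--0
  m25: 11-01 ←essential
  m26: --010 ←essential
  m28: 1-100,1110-
  m29: 11-01,111-1,1110-
  m31: -1111,111-1
Essential: --010, -001-, -1111, 0010-, 10--0, 11-01

6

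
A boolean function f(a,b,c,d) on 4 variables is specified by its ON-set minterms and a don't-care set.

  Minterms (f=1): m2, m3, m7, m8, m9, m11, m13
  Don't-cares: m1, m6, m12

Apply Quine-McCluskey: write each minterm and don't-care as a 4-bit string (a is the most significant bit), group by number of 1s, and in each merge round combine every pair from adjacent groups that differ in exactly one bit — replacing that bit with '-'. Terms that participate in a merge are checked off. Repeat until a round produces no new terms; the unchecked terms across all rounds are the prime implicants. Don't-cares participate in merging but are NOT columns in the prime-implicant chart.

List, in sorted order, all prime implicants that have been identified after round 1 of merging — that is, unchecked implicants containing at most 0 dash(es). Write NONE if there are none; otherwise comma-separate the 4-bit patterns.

Round 0: 0001✓ 0010✓ 0011✓ 0110✓ 0111✓ 1000✓ 1001✓ 1011✓ 1100✓ 1101✓
Round 1: -001✓ -011✓ 0-10✓ 0-11✓ 00-1✓ 001-✓ 011-✓ 1-00✓ 1-01✓ 10-1✓ 100-✓ 110-✓
Round 2: -0-1 0-1- 1-0-
PIs = {-0-1, 0-1-, 1-0-}

NONE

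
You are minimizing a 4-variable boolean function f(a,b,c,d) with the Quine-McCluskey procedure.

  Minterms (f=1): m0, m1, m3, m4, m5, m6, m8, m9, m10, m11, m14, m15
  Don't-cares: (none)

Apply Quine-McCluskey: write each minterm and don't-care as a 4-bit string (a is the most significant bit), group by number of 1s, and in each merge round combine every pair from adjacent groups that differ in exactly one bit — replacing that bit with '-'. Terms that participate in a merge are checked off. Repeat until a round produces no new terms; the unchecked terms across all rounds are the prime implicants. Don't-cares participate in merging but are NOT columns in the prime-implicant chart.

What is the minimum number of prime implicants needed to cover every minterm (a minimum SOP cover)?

5

Round 0: 0000✓ 0001✓ 0011✓ 0100✓ 0101✓ 0110✓ 1000✓ 1001✓ 1010✓ 1011✓ 1110✓ 1111✓
Round 1: -000✓ -001✓ -011✓ -110 0-00✓ 0-01✓ 00-1✓ 000-✓ 01-0 010-✓ 1-10✓ 1-11✓ 10-0✓ 10-1✓ 100-✓ 101-✓ 111-✓
Round 2: -0-1 -00- 0-0- 1-1- 10--
PIs = {-0-1, -00-, -110, 0-0-, 01-0, 1-1-, 10--}
Coverage chart:
  m0: -00-,0-0-
  m1: -0-1,-00-,0-0-
  m3: -0-1 ←essential
  m4: 0-0-,01-0
  m5: 0-0- ←essential
  m6: -110,01-0
  m8: -00-,10--
  m9: -0-1,-00-,10--
  m10: 1-1-,10--
  m11: -0-1,1-1-,10--
  m14: -110,1-1-
  m15: 1-1- ←essential
Essential: -0-1, 0-0-, 1-1-
Petrick residual → -00-, -110
Min cover (5 terms): b'd + b'c' + bcd' + a'c' + ac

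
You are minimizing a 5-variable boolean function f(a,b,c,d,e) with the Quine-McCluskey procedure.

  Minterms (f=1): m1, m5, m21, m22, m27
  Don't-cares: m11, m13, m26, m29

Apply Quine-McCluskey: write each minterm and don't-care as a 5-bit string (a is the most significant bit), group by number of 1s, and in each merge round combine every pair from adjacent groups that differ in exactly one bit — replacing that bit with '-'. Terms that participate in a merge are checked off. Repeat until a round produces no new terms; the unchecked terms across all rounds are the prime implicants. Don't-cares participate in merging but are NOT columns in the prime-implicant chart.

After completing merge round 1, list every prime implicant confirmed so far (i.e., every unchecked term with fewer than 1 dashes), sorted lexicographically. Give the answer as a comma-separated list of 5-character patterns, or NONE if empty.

Round 0: 00001✓ 00101✓ 01011✓ 01101✓ 10101✓ 10110 11010✓ 11011✓ 11101✓
Round 1: -0101✓ -1011 -1101✓ 0-101✓ 00-01 1-101✓ 1101-
Round 2: --101
PIs = {--101, -1011, 00-01, 10110, 1101-}

10110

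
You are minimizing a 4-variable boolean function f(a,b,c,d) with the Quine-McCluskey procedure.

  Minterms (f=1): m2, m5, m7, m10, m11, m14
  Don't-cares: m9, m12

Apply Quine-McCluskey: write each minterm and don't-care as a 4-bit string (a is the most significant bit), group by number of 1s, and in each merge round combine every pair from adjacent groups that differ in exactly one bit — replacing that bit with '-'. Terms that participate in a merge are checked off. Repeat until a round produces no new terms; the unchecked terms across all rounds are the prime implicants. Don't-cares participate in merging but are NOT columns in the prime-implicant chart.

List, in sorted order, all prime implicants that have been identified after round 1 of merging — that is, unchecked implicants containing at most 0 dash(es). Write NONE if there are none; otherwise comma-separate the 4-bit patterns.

NONE

Round 0: 0010✓ 0101✓ 0111✓ 1001✓ 1010✓ 1011✓ 1100✓ 1110✓
Round 1: -010 01-1 1-10 10-1 101- 11-0
PIs = {-010, 01-1, 1-10, 10-1, 101-, 11-0}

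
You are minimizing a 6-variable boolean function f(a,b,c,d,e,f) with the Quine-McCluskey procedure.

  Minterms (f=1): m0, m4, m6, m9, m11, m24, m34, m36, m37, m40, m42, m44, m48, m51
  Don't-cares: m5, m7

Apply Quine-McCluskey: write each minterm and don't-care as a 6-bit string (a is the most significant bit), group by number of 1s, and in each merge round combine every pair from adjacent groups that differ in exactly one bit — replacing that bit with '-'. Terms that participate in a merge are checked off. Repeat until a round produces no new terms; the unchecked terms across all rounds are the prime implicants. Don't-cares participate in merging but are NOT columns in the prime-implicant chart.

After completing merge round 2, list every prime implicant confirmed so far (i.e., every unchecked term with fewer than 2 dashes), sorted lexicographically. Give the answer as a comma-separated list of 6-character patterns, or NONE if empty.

Round 0: 000000✓ 000100✓ 000101✓ 000110✓ 000111✓ 001001✓ 001011✓ 011000 100010✓ 100100✓ 100101✓ 101000✓ 101010✓ 101100✓ 110000 110011
Round 1: -00100✓ -00101✓ 000-00 0001-0✓ 0001-1✓ 00010-✓ 00011-✓ 0010-1 10-010 10-100 10010-✓ 101-00 1010-0
Round 2: -0010- 0001--
PIs = {-0010-, 000-00, 0001--, 0010-1, 011000, 10-010, 10-100, 101-00, 1010-0, 110000, 110011}

000-00, 0010-1, 011000, 10-010, 10-100, 101-00, 1010-0, 110000, 110011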